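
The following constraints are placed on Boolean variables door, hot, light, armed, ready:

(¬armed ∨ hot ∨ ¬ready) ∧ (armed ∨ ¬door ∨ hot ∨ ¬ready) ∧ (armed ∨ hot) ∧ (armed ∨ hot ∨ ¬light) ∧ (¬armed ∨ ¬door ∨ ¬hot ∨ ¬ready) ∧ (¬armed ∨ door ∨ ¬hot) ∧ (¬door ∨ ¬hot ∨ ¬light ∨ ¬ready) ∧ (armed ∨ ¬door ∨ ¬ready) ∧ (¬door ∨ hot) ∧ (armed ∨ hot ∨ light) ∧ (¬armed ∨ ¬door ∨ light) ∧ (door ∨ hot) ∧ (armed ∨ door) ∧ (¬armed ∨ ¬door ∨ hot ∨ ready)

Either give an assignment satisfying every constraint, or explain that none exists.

door = True, hot = True, light = False, armed = False, ready = False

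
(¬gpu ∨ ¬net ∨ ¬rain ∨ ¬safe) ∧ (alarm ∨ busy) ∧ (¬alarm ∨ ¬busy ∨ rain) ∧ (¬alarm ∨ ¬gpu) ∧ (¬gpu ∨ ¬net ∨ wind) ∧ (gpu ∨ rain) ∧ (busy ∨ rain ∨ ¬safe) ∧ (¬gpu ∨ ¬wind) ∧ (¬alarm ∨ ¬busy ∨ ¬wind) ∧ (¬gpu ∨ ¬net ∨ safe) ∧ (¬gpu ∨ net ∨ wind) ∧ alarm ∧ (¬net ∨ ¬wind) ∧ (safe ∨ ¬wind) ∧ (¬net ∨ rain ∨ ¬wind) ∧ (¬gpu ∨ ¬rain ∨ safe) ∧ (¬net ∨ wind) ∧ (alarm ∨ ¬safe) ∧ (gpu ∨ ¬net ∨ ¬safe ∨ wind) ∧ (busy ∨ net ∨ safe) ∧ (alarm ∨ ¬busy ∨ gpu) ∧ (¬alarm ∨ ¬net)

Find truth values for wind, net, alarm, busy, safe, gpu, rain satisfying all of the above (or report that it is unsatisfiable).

wind: False, net: False, alarm: True, busy: False, safe: True, gpu: False, rain: True

Unit clause (alarm) forces alarm = True.
In (¬alarm ∨ ¬net) only ¬net is left, so net = False.
In (¬alarm ∨ ¬gpu) only ¬gpu is left, so gpu = False.
In (gpu ∨ rain) only rain is left, so rain = True.
Set wind = False.
Set busy = False.
  then (busy ∨ net ∨ safe) forces safe = True.
All clauses satisfied.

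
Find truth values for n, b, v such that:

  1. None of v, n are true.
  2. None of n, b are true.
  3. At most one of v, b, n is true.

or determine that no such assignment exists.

n = False, b = False, v = False

  (1) {v, n}: 0 true — none ✓
  (2) {n, b}: 0 true — none ✓
  (3) {v, b, n}: 0 true — at most one ✓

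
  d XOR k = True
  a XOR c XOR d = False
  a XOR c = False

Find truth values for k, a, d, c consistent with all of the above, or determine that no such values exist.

k=T; a=T; d=F; c=T

d XOR k = F XOR T = True ✓
a XOR c XOR d = T XOR T XOR F = False ✓
a XOR c = T XOR T = False ✓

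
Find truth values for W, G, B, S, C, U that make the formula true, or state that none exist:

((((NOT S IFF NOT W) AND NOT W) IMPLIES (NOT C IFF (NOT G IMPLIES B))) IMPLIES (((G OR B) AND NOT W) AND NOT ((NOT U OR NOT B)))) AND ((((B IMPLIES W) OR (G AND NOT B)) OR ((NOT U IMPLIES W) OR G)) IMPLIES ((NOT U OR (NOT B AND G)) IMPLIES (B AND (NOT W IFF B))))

W=F, G=T, B=T, S=F, C=T, U=T

  (((NOT S IFF NOT W) AND NOT W) IMPLIES (NOT C IFF (NOT G IMPLIES B))) IMPLIES (((G OR B) AND NOT W) AND NOT ((NOT U OR NOT B))) = True
    ((NOT S IFF NOT W) AND NOT W) IMPLIES (NOT C IFF (NOT G IMPLIES B)) = False
      (NOT S IFF NOT W) AND NOT W = True
        NOT S IFF NOT W = True
          NOT S = True
          NOT W = True
        NOT W = True
      NOT C IFF (NOT G IMPLIES B) = False
        NOT C = False
        NOT G IMPLIES B = True
          NOT G = False
    ((G OR B) AND NOT W) AND NOT ((NOT U OR NOT B)) = True
      (G OR B) AND NOT W = True
        G OR B = True
        NOT W = True
      NOT ((NOT U OR NOT B)) = True
        NOT U OR NOT B = False
          NOT U = False
          NOT B = False
  (((B IMPLIES W) OR (G AND NOT B)) OR ((NOT U IMPLIES W) OR G)) IMPLIES ((NOT U OR (NOT B AND G)) IMPLIES (B AND (NOT W IFF B))) = True
    ((B IMPLIES W) OR (G AND NOT B)) OR ((NOT U IMPLIES W) OR G) = True
      (B IMPLIES W) OR (G AND NOT B) = False
        B IMPLIES W = False
        G AND NOT B = False
          NOT B = False
      (NOT U IMPLIES W) OR G = True
        NOT U IMPLIES W = True
          NOT U = False
    (NOT U OR (NOT B AND G)) IMPLIES (B AND (NOT W IFF B)) = True
      NOT U OR (NOT B AND G) = False
        NOT U = False
        NOT B AND G = False
          NOT B = False
      B AND (NOT W IFF B) = True
        NOT W IFF B = True
          NOT W = True
Both conjuncts True, so the formula holds.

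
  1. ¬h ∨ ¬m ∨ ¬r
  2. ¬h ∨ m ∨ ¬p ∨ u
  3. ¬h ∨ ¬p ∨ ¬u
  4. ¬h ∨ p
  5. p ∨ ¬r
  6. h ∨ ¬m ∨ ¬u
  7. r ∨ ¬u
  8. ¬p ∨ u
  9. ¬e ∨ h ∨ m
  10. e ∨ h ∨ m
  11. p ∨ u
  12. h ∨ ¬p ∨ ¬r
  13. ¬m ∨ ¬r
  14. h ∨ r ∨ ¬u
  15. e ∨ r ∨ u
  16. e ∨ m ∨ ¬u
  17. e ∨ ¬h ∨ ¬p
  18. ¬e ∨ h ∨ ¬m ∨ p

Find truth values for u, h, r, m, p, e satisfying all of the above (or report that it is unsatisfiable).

Case u = True:
  (r ∨ ¬u) forces r = True.
  (p ∨ ¬r) forces p = True.
  (¬h ∨ ¬p ∨ ¬u) forces h = False.
  Clause (h ∨ ¬p ∨ ¬r) is falsified — contradiction.
Case u = False:
  (¬p ∨ u) forces p = False.
  Clause (p ∨ u) is falsified — contradiction.
Both cases fail, so the formula is unsatisfiable.

No satisfying assignment exists.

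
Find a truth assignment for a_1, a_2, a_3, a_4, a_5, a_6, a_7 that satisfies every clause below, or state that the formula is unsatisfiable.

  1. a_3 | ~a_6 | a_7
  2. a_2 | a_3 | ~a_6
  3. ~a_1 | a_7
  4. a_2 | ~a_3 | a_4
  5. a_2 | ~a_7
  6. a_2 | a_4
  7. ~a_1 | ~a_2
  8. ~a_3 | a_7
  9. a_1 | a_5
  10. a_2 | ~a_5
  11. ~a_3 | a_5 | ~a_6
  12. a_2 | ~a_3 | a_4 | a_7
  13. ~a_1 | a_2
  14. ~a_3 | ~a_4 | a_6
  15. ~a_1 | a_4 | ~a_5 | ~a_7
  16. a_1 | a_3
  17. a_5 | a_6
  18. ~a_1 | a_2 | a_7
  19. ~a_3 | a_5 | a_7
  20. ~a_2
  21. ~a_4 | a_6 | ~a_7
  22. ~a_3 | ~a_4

Unsatisfiable

Case a_7 = True:
  (a_2 | ~a_7) forces a_2 = True.
  Clause (~a_2) is falsified — contradiction.
Case a_7 = False:
  (~a_1 | a_7) forces a_1 = False.
  (~a_3 | a_7) forces a_3 = False.
  Clause (a_1 | a_3) is falsified — contradiction.
Both cases fail, so the formula is unsatisfiable.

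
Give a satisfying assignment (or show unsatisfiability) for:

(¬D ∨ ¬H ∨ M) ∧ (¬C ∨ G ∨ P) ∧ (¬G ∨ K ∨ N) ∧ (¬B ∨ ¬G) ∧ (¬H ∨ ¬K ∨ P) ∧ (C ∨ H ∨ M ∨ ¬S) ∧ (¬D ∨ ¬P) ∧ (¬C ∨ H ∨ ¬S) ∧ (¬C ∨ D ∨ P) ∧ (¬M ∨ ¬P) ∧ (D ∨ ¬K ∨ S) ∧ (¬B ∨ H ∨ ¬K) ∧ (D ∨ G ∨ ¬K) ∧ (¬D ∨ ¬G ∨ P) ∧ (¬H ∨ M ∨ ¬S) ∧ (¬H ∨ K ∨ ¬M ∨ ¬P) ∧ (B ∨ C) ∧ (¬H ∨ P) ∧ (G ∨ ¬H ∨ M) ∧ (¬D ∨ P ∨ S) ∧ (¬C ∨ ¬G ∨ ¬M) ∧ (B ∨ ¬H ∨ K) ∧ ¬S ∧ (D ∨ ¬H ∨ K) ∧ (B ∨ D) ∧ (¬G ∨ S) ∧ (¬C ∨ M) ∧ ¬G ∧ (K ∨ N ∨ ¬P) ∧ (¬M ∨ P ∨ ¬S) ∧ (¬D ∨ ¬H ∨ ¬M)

Unit clause (¬S) forces S = False.
In (¬G ∨ S) only ¬G is left, so G = False.
Set K = False.
Set N = False.
  then (K ∨ N ∨ ¬P) forces P = False.
  then (¬C ∨ G ∨ P) forces C = False.
  then (B ∨ C) forces B = True.
  then (¬H ∨ P) forces H = False.
  then (¬D ∨ P ∨ S) forces D = False.
Set M = True.
All clauses satisfied.

K=F, N=F, H=F, C=F, P=F, G=F, B=T, S=F, M=T, D=F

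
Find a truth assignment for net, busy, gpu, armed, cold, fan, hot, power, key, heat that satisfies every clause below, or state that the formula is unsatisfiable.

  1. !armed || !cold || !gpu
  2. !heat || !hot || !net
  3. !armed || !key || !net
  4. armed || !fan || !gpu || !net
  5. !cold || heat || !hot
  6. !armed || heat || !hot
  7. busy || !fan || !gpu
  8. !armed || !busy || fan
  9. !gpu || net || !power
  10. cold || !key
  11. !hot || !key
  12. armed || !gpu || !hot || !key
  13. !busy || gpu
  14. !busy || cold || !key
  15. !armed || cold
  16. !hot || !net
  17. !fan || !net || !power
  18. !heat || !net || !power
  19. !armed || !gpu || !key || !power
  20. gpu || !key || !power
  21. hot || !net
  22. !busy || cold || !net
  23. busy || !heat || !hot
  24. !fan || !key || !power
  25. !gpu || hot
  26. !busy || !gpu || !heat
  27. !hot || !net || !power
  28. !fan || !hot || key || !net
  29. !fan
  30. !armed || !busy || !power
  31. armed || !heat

Unit clause (!fan) forces fan = False.
Try net = True:
  (!hot || !net) forces hot = False.
  clause (hot || !net) is falsified — backtrack.
So net = False.
Set busy = False.
Set gpu = False.
Set armed = False.
  then (armed || !heat) forces heat = False.
Set cold = True.
  then (!cold || heat || !hot) forces hot = False.
Set power = False.
Set key = False.
All clauses satisfied.

net = False, busy = False, gpu = False, armed = False, cold = True, fan = False, hot = False, power = False, key = False, heat = False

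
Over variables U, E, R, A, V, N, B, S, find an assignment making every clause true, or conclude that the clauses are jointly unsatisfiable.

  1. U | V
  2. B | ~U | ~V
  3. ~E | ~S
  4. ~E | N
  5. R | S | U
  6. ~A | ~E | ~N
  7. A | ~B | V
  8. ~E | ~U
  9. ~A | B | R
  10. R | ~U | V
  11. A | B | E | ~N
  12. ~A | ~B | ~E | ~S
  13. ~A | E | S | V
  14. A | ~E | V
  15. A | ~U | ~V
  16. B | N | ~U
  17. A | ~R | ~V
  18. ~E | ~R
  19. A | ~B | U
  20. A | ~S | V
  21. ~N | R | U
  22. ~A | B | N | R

Set U = False.
  then (U | V) forces V = True.
Try E = True:
  (~E | ~S) forces S = False.
  (~E | N) forces N = True.
  (R | S | U) forces R = True.
  clause (~E | ~R) is falsified — backtrack.
So E = False.
Set R = True.
  then (A | ~R | ~V) forces A = True.
Set N = False.
Set B = False.
Set S = True.
All clauses satisfied.

U = False, E = False, R = True, A = True, V = True, N = False, B = False, S = True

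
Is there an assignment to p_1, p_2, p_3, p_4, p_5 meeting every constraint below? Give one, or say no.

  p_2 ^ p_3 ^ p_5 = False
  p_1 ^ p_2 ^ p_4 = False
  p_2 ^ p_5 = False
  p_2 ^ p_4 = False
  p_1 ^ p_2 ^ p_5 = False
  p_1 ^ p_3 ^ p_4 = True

p_1=F; p_2=T; p_3=F; p_4=T; p_5=T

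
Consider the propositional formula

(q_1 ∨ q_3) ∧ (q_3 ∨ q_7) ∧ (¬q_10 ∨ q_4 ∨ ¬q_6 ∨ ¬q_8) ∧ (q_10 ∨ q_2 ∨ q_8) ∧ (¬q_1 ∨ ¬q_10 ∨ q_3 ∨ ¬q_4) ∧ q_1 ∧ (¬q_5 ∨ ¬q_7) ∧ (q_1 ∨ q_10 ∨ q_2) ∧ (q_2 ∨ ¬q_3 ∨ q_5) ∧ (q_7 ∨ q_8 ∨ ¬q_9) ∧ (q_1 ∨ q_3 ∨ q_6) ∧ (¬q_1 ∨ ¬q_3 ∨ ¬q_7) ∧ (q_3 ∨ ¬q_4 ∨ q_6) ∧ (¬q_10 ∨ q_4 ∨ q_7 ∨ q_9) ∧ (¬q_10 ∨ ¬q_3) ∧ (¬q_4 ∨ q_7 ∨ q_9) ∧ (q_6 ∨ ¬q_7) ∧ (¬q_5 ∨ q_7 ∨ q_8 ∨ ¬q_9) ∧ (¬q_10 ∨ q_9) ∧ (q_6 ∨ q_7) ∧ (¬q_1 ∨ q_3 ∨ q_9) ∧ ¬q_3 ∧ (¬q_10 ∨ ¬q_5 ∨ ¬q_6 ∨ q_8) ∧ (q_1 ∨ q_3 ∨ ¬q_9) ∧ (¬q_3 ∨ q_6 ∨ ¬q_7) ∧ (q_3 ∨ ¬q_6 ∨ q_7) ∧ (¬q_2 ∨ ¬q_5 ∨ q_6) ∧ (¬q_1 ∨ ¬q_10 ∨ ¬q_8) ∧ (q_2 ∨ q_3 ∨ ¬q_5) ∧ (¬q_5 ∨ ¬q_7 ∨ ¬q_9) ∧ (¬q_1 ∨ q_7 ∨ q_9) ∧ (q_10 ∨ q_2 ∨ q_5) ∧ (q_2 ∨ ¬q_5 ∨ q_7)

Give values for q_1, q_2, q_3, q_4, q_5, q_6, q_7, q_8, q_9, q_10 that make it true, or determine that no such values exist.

q_1: True, q_2: True, q_3: False, q_4: True, q_5: False, q_6: True, q_7: True, q_8: False, q_9: True, q_10: False

Unit clause (q_1) forces q_1 = True.
Unit clause (¬q_3) forces q_3 = False.
In (q_3 ∨ q_7) only q_7 is left, so q_7 = True.
In (¬q_5 ∨ ¬q_7) only ¬q_5 is left, so q_5 = False.
In (q_6 ∨ ¬q_7) only q_6 is left, so q_6 = True.
In (¬q_1 ∨ q_3 ∨ q_9) only q_9 is left, so q_9 = True.
Set q_2 = True.
Set q_4 = True.
  then (¬q_1 ∨ ¬q_10 ∨ q_3 ∨ ¬q_4) forces q_10 = False.
Set q_8 = False.
All clauses satisfied.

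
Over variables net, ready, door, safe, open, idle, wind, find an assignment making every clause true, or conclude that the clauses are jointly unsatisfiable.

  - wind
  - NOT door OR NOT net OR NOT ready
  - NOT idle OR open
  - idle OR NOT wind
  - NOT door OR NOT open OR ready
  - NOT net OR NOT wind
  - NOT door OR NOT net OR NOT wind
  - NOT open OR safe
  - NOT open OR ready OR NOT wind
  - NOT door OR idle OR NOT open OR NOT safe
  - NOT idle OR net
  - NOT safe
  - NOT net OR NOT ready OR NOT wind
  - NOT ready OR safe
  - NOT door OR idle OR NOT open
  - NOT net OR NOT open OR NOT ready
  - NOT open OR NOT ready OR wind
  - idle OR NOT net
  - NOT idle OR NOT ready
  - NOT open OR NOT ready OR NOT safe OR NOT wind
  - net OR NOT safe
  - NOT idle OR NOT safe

Unsatisfiable — no assignment works.

Case net = True:
  (wind) forces wind = True.
  Clause (NOT net OR NOT wind) is falsified — contradiction.
Case net = False:
  (wind) forces wind = True.
  (idle OR NOT wind) forces idle = True.
  Clause (NOT idle OR net) is falsified — contradiction.
Both cases fail, so the formula is unsatisfiable.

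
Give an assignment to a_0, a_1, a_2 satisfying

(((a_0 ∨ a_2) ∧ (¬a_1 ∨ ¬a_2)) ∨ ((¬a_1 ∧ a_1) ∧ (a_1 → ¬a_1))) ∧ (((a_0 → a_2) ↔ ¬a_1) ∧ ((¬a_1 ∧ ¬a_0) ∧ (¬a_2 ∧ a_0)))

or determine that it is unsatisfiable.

Case a_0 = True: the conjunct ¬a_0 is False.
Case a_0 = False: the conjunct a_0 is False.
Both cases fail — unsatisfiable.

The formula is unsatisfiable.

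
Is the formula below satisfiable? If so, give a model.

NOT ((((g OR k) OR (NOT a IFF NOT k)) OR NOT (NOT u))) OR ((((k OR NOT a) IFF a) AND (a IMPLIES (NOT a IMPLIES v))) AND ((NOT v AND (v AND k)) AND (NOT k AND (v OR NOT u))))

a: True, k: False, g: False, v: True, u: False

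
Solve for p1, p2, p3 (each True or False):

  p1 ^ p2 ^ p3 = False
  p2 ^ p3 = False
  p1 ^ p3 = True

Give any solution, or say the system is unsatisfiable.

p1 = False, p2 = True, p3 = True

p1 ^ p2 ^ p3 = F ^ T ^ T = False ✓
p2 ^ p3 = T ^ T = False ✓
p1 ^ p3 = F ^ T = True ✓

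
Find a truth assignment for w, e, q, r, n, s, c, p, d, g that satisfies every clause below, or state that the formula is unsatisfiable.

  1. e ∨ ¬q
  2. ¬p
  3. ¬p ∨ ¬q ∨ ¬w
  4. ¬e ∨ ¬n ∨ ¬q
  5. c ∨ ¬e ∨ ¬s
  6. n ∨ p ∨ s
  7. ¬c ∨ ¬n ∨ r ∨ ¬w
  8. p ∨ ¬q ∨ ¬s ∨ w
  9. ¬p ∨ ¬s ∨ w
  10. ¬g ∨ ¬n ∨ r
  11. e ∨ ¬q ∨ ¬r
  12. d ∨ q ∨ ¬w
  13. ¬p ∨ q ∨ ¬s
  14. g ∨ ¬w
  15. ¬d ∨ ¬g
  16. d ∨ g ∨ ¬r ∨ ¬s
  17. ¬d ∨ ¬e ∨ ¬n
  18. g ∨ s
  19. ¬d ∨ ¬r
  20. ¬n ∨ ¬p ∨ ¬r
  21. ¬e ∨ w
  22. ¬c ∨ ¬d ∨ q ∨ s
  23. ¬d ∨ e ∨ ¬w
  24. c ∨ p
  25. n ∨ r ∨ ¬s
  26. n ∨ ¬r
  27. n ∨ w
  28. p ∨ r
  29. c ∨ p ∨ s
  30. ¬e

Unit clause (¬p) forces p = False.
In (c ∨ p) only c is left, so c = True.
In (p ∨ r) only r is left, so r = True.
Unit clause (¬e) forces e = False.
In (e ∨ ¬q) only ¬q is left, so q = False.
In (¬d ∨ ¬r) only ¬d is left, so d = False.
In (n ∨ ¬r) only n is left, so n = True.
In (d ∨ q ∨ ¬w) only ¬w is left, so w = False.
Set s = True.
  then (d ∨ g ∨ ¬r ∨ ¬s) forces g = True.
All clauses satisfied.

w: False; e: False; q: False; r: True; n: True; s: True; c: True; p: False; d: False; g: True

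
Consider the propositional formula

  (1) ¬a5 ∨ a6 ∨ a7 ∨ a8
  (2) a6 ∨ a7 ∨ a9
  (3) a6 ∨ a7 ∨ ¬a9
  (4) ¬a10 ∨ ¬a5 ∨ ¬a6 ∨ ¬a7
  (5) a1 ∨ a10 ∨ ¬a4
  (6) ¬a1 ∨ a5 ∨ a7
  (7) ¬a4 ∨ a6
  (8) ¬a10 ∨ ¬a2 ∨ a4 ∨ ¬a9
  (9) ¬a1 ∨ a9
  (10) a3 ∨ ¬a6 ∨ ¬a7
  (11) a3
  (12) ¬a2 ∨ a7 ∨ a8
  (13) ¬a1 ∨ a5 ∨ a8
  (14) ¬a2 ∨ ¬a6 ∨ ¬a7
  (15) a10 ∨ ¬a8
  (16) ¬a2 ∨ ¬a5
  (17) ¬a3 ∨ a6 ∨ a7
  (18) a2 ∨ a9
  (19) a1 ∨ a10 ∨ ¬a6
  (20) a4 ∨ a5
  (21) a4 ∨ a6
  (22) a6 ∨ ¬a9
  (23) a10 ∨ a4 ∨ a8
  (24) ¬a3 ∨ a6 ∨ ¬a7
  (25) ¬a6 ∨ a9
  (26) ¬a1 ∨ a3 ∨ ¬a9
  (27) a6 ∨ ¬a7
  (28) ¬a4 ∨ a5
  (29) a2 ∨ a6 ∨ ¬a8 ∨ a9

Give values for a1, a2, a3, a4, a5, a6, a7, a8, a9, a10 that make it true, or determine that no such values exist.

Unit clause (a3) forces a3 = True.
Set a1 = True.
  then (¬a1 ∨ a9) forces a9 = True.
  then (a6 ∨ ¬a9) forces a6 = True.
Try a2 = True:
  (¬a2 ∨ ¬a6 ∨ ¬a7) forces a7 = False.
  (¬a1 ∨ a5 ∨ a7) forces a5 = True.
  clause (¬a2 ∨ ¬a5) is falsified — backtrack.
So a2 = False.
Set a4 = True.
  then (¬a4 ∨ a5) forces a5 = True.
Set a7 = False.
Set a8 = False.
Set a10 = False.
All clauses satisfied.

a1: True; a2: False; a3: True; a4: True; a5: True; a6: True; a7: False; a8: False; a9: True; a10: False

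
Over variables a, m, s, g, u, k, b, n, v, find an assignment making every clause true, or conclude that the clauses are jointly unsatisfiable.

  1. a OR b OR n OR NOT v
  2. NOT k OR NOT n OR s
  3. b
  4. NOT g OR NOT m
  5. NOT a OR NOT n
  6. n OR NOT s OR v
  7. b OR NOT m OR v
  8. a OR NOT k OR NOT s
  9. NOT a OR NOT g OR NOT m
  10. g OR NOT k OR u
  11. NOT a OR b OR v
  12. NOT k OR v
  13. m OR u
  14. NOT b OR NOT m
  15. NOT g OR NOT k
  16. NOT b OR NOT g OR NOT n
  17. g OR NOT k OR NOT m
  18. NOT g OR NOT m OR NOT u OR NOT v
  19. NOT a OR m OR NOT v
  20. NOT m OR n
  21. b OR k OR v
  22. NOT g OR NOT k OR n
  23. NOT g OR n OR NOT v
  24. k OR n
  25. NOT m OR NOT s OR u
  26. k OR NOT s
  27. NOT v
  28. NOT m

a = False; m = False; s = False; g = False; u = True; k = False; b = True; n = True; v = False

Unit clause (b) forces b = True.
In (NOT b OR NOT m) only NOT m is left, so m = False.
Unit clause (NOT v) forces v = False.
In (NOT k OR v) only NOT k is left, so k = False.
In (m OR u) only u is left, so u = True.
In (k OR n) only n is left, so n = True.
In (k OR NOT s) only NOT s is left, so s = False.
In (NOT a OR NOT n) only NOT a is left, so a = False.
In (NOT b OR NOT g OR NOT n) only NOT g is left, so g = False.
All clauses satisfied.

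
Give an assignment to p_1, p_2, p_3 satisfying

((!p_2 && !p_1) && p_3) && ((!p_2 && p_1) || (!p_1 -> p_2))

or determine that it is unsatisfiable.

Case p_1 = True: the conjunct !p_1 is False.
Case p_1 = False: the formula simplifies to (!p_2 && p_3) && p_2.
  p_2 = True: the conjunct !p_2 is False.
  p_2 = False: the conjunct p_2 is False.
Both cases fail — unsatisfiable.

Unsatisfiable — no assignment works.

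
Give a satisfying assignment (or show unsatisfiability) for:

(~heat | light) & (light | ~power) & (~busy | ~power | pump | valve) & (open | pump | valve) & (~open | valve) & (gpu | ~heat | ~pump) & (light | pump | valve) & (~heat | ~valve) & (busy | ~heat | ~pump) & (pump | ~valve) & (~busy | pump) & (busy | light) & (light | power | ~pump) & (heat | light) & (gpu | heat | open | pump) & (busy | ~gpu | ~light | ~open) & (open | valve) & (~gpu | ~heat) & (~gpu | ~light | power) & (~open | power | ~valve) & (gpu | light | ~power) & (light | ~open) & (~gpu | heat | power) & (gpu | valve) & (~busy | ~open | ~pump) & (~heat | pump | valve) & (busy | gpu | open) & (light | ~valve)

open = False, valve = True, pump = True, gpu = False, heat = False, light = True, power = True, busy = True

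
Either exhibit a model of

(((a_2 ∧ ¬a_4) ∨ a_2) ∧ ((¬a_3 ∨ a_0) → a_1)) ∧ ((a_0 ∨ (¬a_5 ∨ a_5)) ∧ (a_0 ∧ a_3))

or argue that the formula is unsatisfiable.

a_0 = True, a_1 = True, a_2 = True, a_3 = True, a_4 = True, a_5 = True

  ((a_2 ∧ ¬a_4) ∨ a_2) ∧ ((¬a_3 ∨ a_0) → a_1) = True
    (a_2 ∧ ¬a_4) ∨ a_2 = True
      a_2 ∧ ¬a_4 = False
        ¬a_4 = False
    (¬a_3 ∨ a_0) → a_1 = True
      ¬a_3 ∨ a_0 = True
        ¬a_3 = False
  (a_0 ∨ (¬a_5 ∨ a_5)) ∧ (a_0 ∧ a_3) = True
    a_0 ∨ (¬a_5 ∨ a_5) = True
      ¬a_5 ∨ a_5 = True
        ¬a_5 = False
    a_0 ∧ a_3 = True
Both conjuncts True, so the formula holds.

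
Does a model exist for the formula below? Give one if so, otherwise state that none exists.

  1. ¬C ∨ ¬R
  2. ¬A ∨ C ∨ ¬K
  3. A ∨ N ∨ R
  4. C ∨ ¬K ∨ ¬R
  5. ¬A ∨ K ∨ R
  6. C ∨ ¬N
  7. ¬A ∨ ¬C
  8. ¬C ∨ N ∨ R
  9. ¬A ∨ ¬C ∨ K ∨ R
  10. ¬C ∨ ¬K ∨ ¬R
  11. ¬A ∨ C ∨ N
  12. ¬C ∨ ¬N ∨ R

C = False, R = True, A = False, N = False, K = False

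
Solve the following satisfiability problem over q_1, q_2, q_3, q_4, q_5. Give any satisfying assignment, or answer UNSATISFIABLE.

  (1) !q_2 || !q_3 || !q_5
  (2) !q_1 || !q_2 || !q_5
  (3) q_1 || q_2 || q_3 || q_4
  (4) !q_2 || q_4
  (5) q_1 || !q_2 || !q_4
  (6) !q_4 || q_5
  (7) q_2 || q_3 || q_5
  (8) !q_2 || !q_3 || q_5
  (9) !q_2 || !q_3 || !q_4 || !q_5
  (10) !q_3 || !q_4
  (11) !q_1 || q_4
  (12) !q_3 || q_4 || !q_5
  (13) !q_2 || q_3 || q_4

Set q_1 = True.
  then (!q_1 || q_4) forces q_4 = True.
  then (!q_4 || q_5) forces q_5 = True.
  then (!q_3 || !q_4) forces q_3 = False.
  then (!q_1 || !q_2 || !q_5) forces q_2 = False.
All clauses satisfied.

q_1 = True, q_2 = False, q_3 = False, q_4 = True, q_5 = True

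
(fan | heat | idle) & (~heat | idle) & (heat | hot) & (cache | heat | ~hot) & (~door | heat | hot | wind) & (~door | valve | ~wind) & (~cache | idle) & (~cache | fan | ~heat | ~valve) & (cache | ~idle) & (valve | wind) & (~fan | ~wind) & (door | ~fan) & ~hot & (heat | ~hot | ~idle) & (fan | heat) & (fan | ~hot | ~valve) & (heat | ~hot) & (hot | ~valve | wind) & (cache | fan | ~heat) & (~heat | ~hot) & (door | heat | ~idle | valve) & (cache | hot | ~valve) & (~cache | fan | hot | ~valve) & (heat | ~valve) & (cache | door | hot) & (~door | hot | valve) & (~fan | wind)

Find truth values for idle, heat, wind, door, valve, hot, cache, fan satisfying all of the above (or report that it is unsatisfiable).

idle = True; heat = True; wind = True; door = False; valve = False; hot = False; cache = True; fan = False

Unit clause (~hot) forces hot = False.
In (heat | hot) only heat is left, so heat = True.
In (~heat | idle) only idle is left, so idle = True.
In (cache | ~idle) only cache is left, so cache = True.
Set wind = True.
  then (~fan | ~wind) forces fan = False.
  then (~cache | fan | hot | ~valve) forces valve = False.
  then (~door | hot | valve) forces door = False.
All clauses satisfied.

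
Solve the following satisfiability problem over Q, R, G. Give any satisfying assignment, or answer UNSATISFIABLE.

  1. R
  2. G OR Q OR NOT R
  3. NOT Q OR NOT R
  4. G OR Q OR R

Q = False, R = True, G = True

Unit clause (R) forces R = True.
In (NOT Q OR NOT R) only NOT Q is left, so Q = False.
In (G OR Q OR NOT R) only G is left, so G = True.
Check each clause:
  (R): R holds.
  (G OR Q OR NOT R): G holds.
  (NOT Q OR NOT R): NOT Q holds.
  (G OR Q OR R): G holds.
All clauses satisfied.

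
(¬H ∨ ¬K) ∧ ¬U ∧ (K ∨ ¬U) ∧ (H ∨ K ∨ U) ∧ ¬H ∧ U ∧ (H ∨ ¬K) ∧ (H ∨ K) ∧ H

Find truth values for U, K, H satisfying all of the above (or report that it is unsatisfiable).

Case U = True:
  Clause (¬U) is falsified — contradiction.
Case U = False:
  Clause (U) is falsified — contradiction.
Both cases fail, so the formula is unsatisfiable.

Unsatisfiable — no assignment works.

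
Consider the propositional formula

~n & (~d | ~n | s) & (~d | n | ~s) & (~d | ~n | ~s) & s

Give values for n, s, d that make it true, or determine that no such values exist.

Unit clause (~n) forces n = False.
Unit clause (s) forces s = True.
In (~d | n | ~s) only ~d is left, so d = False.
Check each clause:
  (~n): ~n holds.
  (~d | ~n | s): ~d holds.
  (~d | n | ~s): ~d holds.
  (~d | ~n | ~s): ~d holds.
  (s): s holds.
All clauses satisfied.

n: False, s: True, d: False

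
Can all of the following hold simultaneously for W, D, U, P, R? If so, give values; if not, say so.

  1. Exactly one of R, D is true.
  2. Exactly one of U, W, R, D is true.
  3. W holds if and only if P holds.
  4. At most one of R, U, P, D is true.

W=F, D=F, U=F, P=F, R=T

  (1) {R, D}: 1 true — exactly one ✓
  (2) {U, W, R, D}: 1 true — exactly one ✓
  (3) W=F, P=F — same ✓
  (4) {R, U, P, D}: 1 true — at most one ✓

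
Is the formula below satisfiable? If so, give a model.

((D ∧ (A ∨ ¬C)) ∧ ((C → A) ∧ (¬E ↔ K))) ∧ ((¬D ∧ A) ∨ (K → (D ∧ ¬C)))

C = True; D = True; A = True; E = True; K = False

  (D ∧ (A ∨ ¬C)) ∧ ((C → A) ∧ (¬E ↔ K)) = True
    D ∧ (A ∨ ¬C) = True
      A ∨ ¬C = True
        ¬C = False
    (C → A) ∧ (¬E ↔ K) = True
      C → A = True
      ¬E ↔ K = True
        ¬E = False
  (¬D ∧ A) ∨ (K → (D ∧ ¬C)) = True
    ¬D ∧ A = False
      ¬D = False
    K → (D ∧ ¬C) = True
      D ∧ ¬C = False
        ¬C = False
Both conjuncts True, so the formula holds.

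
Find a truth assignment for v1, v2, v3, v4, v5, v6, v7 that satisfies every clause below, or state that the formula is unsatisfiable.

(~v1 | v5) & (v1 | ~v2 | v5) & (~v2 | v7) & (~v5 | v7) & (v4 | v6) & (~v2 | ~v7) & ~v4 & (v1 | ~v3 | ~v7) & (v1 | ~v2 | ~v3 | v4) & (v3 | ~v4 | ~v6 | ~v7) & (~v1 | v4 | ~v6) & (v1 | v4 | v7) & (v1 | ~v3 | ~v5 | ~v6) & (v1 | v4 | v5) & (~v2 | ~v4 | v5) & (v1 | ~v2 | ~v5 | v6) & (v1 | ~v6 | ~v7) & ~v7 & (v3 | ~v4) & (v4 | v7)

No satisfying assignment exists.

Case v4 = True:
  Clause (~v4) is falsified — contradiction.
Case v4 = False:
  (v4 | v6) forces v6 = True.
  (~v1 | v4 | ~v6) forces v1 = False.
  (v1 | v4 | v7) forces v7 = True.
  Clause (v1 | ~v6 | ~v7) is falsified — contradiction.
Both cases fail, so the formula is unsatisfiable.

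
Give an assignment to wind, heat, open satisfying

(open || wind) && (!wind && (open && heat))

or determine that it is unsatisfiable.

wind: False, heat: True, open: True

  open || wind = True
  !wind && (open && heat) = True
    !wind = True
    open && heat = True
Both conjuncts True, so the formula holds.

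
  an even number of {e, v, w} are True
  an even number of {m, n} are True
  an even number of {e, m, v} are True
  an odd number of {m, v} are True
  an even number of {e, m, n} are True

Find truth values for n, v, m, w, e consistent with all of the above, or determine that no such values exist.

Adding constraints 2, 3, 4, 5 mod 2: every variable appears an even number of times on the left, so the left side is 0.
But the right sides sum to 1 (mod 2). 0 ≠ 1 — the system is inconsistent.

UNSATISFIABLE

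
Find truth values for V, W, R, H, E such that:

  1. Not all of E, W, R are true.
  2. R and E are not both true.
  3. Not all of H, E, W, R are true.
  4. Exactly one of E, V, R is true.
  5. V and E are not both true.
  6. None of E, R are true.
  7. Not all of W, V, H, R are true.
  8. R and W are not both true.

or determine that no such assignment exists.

V = True, W = True, R = False, H = True, E = False

  (1) {E, W, R}: 1/3 true — not all ✓
  (2) R=F, E=F — not both ✓
  (3) {H, E, W, R}: 2/4 true — not all ✓
  (4) {E, V, R}: 1 true — exactly one ✓
  (5) V=T, E=F — not both ✓
  (6) {E, R}: 0 true — none ✓
  (7) {W, V, H, R}: 3/4 true — not all ✓
  (8) R=F, W=T — not both ✓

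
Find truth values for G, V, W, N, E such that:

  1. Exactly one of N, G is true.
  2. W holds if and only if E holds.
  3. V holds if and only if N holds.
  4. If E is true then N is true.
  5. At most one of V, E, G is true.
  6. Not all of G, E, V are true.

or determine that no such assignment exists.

G: False, V: True, W: False, N: True, E: False

  (1) {N, G}: 1 true — exactly one ✓
  (2) W=F, E=F — same ✓
  (3) V=T, N=T — same ✓
  (4) E=F ⇒ N: vacuous ✓
  (5) {V, E, G}: 1 true — at most one ✓
  (6) {G, E, V}: 1/3 true — not all ✓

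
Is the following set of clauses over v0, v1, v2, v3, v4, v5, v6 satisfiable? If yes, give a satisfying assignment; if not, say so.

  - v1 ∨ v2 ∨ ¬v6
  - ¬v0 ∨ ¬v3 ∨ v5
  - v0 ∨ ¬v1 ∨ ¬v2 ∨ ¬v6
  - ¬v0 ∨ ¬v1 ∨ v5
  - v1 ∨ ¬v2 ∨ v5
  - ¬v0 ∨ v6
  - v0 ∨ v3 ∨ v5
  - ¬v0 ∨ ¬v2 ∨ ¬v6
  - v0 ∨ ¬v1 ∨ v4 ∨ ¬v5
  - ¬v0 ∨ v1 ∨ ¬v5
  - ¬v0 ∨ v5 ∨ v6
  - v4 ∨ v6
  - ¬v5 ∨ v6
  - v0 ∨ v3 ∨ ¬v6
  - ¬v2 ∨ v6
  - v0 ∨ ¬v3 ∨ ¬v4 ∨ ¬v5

v0 = False, v1 = True, v2 = False, v3 = True, v4 = False, v5 = False, v6 = True

Set v0 = False.
Set v1 = True.
Try v2 = True:
  (v0 ∨ ¬v1 ∨ ¬v2 ∨ ¬v6) forces v6 = False.
  clause (¬v2 ∨ v6) is falsified — backtrack.
So v2 = False.
Set v3 = True.
Set v4 = False.
  then (v0 ∨ ¬v1 ∨ v4 ∨ ¬v5) forces v5 = False.
  then (v4 ∨ v6) forces v6 = True.
All clauses satisfied.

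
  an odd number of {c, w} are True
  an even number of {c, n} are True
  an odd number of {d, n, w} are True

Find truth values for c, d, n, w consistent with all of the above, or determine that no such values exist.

c = False, d = False, n = False, w = True

{c, w}: 1 true → odd ✓
{c, n}: 0 true → even ✓
{d, n, w}: 1 true → odd ✓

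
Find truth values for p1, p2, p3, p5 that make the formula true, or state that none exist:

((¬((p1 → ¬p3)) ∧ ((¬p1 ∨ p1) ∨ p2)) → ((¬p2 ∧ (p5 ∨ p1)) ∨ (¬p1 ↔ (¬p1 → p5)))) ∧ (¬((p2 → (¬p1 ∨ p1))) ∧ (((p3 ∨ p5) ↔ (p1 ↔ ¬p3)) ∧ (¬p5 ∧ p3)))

No satisfying assignment exists.

The conjunct ¬((p2 → (¬p1 ∨ p1))) is unsatisfiable on its own:
  p1=F, p2=F: evaluates to False.
  p1=F, p2=T: evaluates to False.
  p1=T, p2=F: evaluates to False.
  p1=T, p2=T: evaluates to False.
So the whole conjunction is unsatisfiable.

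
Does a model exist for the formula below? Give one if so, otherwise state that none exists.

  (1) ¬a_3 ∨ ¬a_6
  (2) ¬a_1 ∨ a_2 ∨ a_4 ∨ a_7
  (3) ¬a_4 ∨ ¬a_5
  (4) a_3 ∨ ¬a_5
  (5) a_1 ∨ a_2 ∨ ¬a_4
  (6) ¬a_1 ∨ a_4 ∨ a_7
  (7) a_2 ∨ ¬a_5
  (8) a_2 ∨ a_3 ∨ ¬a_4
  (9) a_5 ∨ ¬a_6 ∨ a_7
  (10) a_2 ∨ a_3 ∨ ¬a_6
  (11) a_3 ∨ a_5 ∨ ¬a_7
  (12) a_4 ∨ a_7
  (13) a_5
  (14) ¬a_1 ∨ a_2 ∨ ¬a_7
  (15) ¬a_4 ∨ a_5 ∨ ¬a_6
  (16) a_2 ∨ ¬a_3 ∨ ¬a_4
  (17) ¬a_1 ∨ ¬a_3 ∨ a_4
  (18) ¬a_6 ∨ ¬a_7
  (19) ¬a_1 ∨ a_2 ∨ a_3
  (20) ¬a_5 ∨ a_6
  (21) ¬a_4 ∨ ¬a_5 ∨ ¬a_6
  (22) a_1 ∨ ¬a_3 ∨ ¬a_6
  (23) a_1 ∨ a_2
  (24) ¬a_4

Unsatisfiable — no assignment works.

Case a_3 = True:
  (¬a_3 ∨ ¬a_6) forces a_6 = False.
  (a_5) forces a_5 = True.
  Clause (¬a_5 ∨ a_6) is falsified — contradiction.
Case a_3 = False:
  (a_3 ∨ ¬a_5) forces a_5 = False.
  Clause (a_5) is falsified — contradiction.
Both cases fail, so the formula is unsatisfiable.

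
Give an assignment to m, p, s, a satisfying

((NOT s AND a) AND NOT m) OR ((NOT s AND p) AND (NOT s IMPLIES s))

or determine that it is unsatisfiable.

m=F, p=T, s=F, a=T

  ((NOT s AND a) AND NOT m) OR ((NOT s AND p) AND (NOT s IMPLIES s)) = True
    (NOT s AND a) AND NOT m = True
      NOT s AND a = True
        NOT s = True
      NOT m = True
    (NOT s AND p) AND (NOT s IMPLIES s) = False
      NOT s AND p = True
        NOT s = True
      NOT s IMPLIES s = False
        NOT s = True
The formula evaluates to True.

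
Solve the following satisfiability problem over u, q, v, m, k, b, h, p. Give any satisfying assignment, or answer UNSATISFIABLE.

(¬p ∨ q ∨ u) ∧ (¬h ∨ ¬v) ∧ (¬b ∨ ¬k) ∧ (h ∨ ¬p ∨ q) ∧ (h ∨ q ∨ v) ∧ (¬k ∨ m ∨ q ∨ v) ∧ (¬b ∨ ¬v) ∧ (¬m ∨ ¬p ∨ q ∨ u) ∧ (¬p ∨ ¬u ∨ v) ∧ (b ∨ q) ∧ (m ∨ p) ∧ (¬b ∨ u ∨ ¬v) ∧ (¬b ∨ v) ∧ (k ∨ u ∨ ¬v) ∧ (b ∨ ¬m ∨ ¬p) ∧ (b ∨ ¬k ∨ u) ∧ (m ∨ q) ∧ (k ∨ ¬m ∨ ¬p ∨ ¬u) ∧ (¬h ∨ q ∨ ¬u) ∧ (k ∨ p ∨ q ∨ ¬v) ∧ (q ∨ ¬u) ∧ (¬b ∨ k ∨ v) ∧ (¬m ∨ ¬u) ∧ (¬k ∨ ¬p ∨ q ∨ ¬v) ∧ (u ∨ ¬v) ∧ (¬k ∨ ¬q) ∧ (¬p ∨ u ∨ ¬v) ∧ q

u = True; q = True; v = True; m = False; k = False; b = False; h = False; p = True

Unit clause (q) forces q = True.
In (¬k ∨ ¬q) only ¬k is left, so k = False.
Set u = True.
  then (¬m ∨ ¬u) forces m = False.
  then (m ∨ p) forces p = True.
  then (¬p ∨ ¬u ∨ v) forces v = True.
  then (¬h ∨ ¬v) forces h = False.
  then (¬b ∨ ¬v) forces b = False.
All clauses satisfied.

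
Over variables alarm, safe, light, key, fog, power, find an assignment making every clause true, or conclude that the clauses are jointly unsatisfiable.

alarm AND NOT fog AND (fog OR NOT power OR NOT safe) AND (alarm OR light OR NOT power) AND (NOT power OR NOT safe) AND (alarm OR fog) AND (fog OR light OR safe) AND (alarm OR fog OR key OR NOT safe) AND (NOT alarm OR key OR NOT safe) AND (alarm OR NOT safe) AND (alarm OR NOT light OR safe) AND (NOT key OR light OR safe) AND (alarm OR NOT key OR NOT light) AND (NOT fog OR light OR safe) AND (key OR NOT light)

alarm: True; safe: True; light: False; key: True; fog: False; power: False

Unit clause (alarm) forces alarm = True.
Unit clause (NOT fog) forces fog = False.
Set safe = True.
  then (fog OR NOT power OR NOT safe) forces power = False.
  then (NOT alarm OR key OR NOT safe) forces key = True.
Set light = False.
All clauses satisfied.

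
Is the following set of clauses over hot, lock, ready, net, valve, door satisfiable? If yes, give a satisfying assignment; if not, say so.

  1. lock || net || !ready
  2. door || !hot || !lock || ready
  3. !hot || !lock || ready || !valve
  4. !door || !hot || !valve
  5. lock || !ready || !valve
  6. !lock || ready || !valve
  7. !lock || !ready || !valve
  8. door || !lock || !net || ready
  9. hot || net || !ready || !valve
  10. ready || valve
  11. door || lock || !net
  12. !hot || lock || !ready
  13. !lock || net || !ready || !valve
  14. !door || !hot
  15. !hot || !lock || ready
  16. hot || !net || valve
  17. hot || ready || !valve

hot = True, lock = False, ready = False, net = False, valve = True, door = False

Set hot = True.
  then (!door || !hot) forces door = False.
Set lock = False.
  then (door || lock || !net) forces net = False.
  then (!hot || lock || !ready) forces ready = False.
  then (ready || valve) forces valve = True.
All clauses satisfied.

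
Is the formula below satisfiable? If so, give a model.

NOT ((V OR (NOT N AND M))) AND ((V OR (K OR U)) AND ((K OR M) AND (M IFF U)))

U=F, M=F, V=F, K=T, N=T

  NOT ((V OR (NOT N AND M))) = True
    V OR (NOT N AND M) = False
      NOT N AND M = False
        NOT N = False
  (V OR (K OR U)) AND ((K OR M) AND (M IFF U)) = True
    V OR (K OR U) = True
      K OR U = True
    (K OR M) AND (M IFF U) = True
      K OR M = True
      M IFF U = True
Both conjuncts True, so the formula holds.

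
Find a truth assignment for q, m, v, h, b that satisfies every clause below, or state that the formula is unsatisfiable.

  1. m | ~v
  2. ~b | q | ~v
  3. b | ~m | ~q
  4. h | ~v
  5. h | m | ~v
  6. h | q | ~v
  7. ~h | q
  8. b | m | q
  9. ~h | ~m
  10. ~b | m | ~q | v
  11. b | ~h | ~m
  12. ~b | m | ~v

q=T, m=T, v=F, h=F, b=T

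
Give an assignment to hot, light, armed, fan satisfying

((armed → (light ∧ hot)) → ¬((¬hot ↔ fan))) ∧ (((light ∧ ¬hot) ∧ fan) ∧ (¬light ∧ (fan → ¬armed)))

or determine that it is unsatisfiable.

The formula is unsatisfiable.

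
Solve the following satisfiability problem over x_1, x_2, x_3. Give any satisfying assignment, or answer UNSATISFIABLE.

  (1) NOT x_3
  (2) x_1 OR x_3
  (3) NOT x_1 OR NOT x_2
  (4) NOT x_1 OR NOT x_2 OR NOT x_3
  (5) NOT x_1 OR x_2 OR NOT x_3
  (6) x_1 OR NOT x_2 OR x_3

Unit clause (NOT x_3) forces x_3 = False.
In (x_1 OR x_3) only x_1 is left, so x_1 = True.
In (NOT x_1 OR NOT x_2) only NOT x_2 is left, so x_2 = False.
All clauses satisfied.

x_1: True, x_2: False, x_3: False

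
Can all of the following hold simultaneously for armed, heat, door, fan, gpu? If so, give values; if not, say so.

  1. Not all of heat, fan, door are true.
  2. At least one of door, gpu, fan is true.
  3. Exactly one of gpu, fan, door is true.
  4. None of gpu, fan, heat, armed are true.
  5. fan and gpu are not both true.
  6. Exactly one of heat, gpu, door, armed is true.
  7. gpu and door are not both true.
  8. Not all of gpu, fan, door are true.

armed = False, heat = False, door = True, fan = False, gpu = False

  (1) {heat, fan, door}: 1/3 true — not all ✓
  (2) {door, gpu, fan}: 1 true — at least one ✓
  (3) {gpu, fan, door}: 1 true — exactly one ✓
  (4) {gpu, fan, heat, armed}: 0 true — none ✓
  (5) fan=F, gpu=F — not both ✓
  (6) {heat, gpu, door, armed}: 1 true — exactly one ✓
  (7) gpu=F, door=T — not both ✓
  (8) {gpu, fan, door}: 1/3 true — not all ✓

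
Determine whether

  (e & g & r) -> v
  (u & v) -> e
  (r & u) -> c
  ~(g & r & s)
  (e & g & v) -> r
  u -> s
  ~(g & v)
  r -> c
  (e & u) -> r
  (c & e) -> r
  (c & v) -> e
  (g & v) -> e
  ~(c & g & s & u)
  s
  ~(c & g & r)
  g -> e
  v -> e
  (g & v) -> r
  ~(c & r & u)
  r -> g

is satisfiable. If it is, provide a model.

c=F; u=F; s=T; e=T; v=F; r=F; g=T

Unit clause (s) forces s = True.
Set c = False.
  then (c | ~r) forces r = False.
Set u = False.
Set e = True.
Set v = False.
Set g = True.
All clauses satisfied.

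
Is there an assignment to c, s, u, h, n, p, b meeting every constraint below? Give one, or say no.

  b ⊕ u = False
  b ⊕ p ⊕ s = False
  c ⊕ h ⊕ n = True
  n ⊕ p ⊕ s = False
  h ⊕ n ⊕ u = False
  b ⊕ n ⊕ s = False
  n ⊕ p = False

c=F, s=F, u=T, h=F, n=T, p=T, b=T

b ⊕ u = T ⊕ T = False ✓
b ⊕ p ⊕ s = T ⊕ T ⊕ F = False ✓
c ⊕ h ⊕ n = F ⊕ F ⊕ T = True ✓
n ⊕ p ⊕ s = T ⊕ T ⊕ F = False ✓
h ⊕ n ⊕ u = F ⊕ T ⊕ T = False ✓
b ⊕ n ⊕ s = T ⊕ T ⊕ F = False ✓
n ⊕ p = T ⊕ T = False ✓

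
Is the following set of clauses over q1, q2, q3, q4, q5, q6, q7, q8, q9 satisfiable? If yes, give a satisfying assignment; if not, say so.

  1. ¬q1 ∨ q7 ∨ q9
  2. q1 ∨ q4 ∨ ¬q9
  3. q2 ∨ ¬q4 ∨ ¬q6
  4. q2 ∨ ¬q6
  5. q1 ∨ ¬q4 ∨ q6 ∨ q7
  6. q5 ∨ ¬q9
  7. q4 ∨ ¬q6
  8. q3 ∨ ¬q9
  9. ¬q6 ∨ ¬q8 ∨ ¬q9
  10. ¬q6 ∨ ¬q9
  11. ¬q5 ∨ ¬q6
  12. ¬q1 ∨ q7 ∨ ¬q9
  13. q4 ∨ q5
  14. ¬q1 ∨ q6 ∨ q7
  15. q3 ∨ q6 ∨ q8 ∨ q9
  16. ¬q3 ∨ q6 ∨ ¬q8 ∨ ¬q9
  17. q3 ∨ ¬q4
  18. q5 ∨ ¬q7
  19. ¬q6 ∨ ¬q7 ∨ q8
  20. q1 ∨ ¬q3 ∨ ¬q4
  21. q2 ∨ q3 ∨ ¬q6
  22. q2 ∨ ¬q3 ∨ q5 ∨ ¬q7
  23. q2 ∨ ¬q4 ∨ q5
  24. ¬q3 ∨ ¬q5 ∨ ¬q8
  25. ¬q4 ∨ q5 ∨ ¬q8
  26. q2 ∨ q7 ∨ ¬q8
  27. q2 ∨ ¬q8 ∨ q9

q1: False, q2: False, q3: True, q4: False, q5: True, q6: False, q7: False, q8: False, q9: False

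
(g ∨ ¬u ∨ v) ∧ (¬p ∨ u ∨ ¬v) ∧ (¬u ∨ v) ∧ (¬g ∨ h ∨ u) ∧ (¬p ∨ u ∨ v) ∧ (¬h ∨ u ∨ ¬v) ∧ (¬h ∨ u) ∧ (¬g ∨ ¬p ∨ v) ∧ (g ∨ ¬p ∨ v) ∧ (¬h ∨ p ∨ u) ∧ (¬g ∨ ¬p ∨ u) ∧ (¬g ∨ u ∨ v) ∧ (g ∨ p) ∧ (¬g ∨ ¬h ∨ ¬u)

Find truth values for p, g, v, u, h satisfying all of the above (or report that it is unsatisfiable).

Set p = True.
Set g = False.
  then (g ∨ ¬p ∨ v) forces v = True.
  then (¬p ∨ u ∨ ¬v) forces u = True.
Set h = False.
All clauses satisfied.

p: True; g: False; v: True; u: True; h: False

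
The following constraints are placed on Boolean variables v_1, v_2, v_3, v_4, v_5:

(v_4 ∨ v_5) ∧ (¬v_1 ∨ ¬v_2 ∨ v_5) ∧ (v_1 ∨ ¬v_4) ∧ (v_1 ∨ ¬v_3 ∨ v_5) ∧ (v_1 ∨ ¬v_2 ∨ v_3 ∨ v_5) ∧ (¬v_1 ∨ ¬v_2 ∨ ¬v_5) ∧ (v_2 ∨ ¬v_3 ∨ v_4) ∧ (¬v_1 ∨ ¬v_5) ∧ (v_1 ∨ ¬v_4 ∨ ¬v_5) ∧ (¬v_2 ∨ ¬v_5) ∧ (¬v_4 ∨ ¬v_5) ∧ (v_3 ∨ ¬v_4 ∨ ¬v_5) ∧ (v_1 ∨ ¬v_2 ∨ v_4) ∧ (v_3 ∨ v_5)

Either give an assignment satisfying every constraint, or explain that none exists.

v_1 = False, v_2 = False, v_3 = False, v_4 = False, v_5 = True

Set v_1 = False.
  then (v_1 ∨ ¬v_4) forces v_4 = False.
  then (v_1 ∨ ¬v_2 ∨ v_4) forces v_2 = False.
  then (v_4 ∨ v_5) forces v_5 = True.
  then (v_2 ∨ ¬v_3 ∨ v_4) forces v_3 = False.
All clauses satisfied.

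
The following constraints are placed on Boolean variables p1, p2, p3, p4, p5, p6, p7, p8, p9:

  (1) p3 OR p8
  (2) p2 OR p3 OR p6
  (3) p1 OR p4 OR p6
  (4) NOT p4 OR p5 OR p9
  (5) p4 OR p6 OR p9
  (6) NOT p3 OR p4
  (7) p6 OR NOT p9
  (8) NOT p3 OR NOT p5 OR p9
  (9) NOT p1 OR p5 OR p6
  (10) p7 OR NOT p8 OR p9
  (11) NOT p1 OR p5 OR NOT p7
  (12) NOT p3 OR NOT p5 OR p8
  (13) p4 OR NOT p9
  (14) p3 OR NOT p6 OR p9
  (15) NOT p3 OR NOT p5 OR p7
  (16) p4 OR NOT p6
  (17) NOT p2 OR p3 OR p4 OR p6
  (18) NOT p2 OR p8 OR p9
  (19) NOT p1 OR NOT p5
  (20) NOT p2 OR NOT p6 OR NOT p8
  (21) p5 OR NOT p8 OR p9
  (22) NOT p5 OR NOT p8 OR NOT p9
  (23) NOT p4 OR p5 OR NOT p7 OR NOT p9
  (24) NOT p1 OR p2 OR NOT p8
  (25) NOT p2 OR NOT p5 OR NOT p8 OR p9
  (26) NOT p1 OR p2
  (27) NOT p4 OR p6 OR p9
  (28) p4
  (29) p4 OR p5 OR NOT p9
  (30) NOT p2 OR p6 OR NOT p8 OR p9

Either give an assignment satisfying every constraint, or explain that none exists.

Unit clause (p4) forces p4 = True.
Set p1 = False.
Set p2 = False.
Set p3 = True.
Try p5 = True:
  (NOT p3 OR NOT p5 OR p9) forces p9 = True.
  (p6 OR NOT p9) forces p6 = True.
  (NOT p3 OR NOT p5 OR p8) forces p8 = True.
  clause (NOT p5 OR NOT p8 OR NOT p9) is falsified — backtrack.
So p5 = False.
  then (NOT p4 OR p5 OR p9) forces p9 = True.
  then (p6 OR NOT p9) forces p6 = True.
  then (NOT p4 OR p5 OR NOT p7 OR NOT p9) forces p7 = False.
Set p8 = False.
All clauses satisfied.

p1 = False, p2 = False, p3 = True, p4 = True, p5 = False, p6 = True, p7 = False, p8 = False, p9 = True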